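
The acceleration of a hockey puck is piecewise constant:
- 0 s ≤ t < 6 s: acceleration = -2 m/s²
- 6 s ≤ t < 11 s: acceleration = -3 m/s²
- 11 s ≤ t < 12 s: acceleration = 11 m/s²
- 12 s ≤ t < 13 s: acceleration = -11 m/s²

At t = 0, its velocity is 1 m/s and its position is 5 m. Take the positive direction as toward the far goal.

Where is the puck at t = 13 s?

On each constant-a segment, Δv = aΔt and Δx = v₀Δt + ½aΔt²; chain segment to segment.
0–6 s: v starts 1 m/s; Δx = 1·6 + ½·-2·6² = -30 m; v ends -11 m/s.
6–11 s: v starts -11 m/s; Δx = -11·5 + ½·-3·5² = -92.5 m; v ends -26 m/s.
11–12 s: v starts -26 m/s; Δx = -26·1 + ½·11·1² = -20.5 m; v ends -15 m/s.
12–13 s: v starts -15 m/s; Δx = -15·1 + ½·-11·1² = -20.5 m; v ends -26 m/s.
x(13) = 5 + Σ Δx = -158.5 m.

-158.5 m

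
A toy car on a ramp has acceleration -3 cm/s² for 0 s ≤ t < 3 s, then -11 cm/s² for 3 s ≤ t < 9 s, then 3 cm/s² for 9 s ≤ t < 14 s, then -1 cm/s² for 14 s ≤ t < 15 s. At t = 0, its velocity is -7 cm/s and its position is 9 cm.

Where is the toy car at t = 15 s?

-759.5 cm

On each constant-a segment, Δv = aΔt and Δx = v₀Δt + ½aΔt²; chain segment to segment.
0–3 s: v starts -7 cm/s; Δx = -7·3 + ½·-3·3² = -34.5 cm; v ends -16 cm/s.
3–9 s: v starts -16 cm/s; Δx = -16·6 + ½·-11·6² = -294 cm; v ends -82 cm/s.
9–14 s: v starts -82 cm/s; Δx = -82·5 + ½·3·5² = -372.5 cm; v ends -67 cm/s.
14–15 s: v starts -67 cm/s; Δx = -67·1 + ½·-1·1² = -67.5 cm; v ends -68 cm/s.
x(15) = 9 + Σ Δx = -759.5 cm.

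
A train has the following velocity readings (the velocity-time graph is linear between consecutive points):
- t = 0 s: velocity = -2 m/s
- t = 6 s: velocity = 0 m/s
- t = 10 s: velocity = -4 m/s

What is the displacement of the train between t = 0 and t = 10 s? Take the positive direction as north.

Displacement is the signed area under the v-t curve.
0–6 s: ½(-2 + 0)(6) = -6 m
6–10 s: ½(0 + -4)(4) = -8 m
Net displacement = -14 m

-14 m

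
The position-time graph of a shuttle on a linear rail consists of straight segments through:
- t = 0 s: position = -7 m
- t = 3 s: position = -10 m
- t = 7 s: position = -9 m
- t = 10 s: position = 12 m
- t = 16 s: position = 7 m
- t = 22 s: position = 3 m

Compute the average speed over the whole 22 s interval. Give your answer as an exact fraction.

Average speed = (total path length)/(elapsed time); on a piecewise-linear x-t graph the path length is Σ|Δx|.
0–3 s: |Δx| = |-10 − -7| = 3 m
3–7 s: |Δx| = |-9 − -10| = 1 m
7–10 s: |Δx| = |12 − -9| = 21 m
10–16 s: |Δx| = |7 − 12| = 5 m
16–22 s: |Δx| = |3 − 7| = 4 m
Total path = 34 m; average speed = 34/22 = 17/11 m/s.

17/11 m/s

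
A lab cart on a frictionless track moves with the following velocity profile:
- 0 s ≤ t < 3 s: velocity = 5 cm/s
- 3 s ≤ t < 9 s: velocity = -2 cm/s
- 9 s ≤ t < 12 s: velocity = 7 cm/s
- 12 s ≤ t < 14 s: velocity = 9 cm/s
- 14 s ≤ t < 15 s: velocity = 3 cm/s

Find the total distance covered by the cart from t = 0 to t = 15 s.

Distance (not displacement) is the total path length: add the absolute areas under v-t.
0–3 s: |5| × 3 = 15 cm
3–9 s: |-2| × 6 = 12 cm
9–12 s: |7| × 3 = 21 cm
12–14 s: |9| × 2 = 18 cm
14–15 s: |3| × 1 = 3 cm
Total distance = 69 cm

69 cm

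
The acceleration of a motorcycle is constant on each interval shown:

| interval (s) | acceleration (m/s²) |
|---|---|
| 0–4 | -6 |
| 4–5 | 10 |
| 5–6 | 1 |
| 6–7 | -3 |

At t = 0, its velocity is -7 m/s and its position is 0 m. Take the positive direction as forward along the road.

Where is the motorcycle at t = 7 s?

-144 m

On each constant-a segment, Δv = aΔt and Δx = v₀Δt + ½aΔt²; chain segment to segment.
0–4 s: v starts -7 m/s; Δx = -7·4 + ½·-6·4² = -76 m; v ends -31 m/s.
4–5 s: v starts -31 m/s; Δx = -31·1 + ½·10·1² = -26 m; v ends -21 m/s.
5–6 s: v starts -21 m/s; Δx = -21·1 + ½·1·1² = -20.5 m; v ends -20 m/s.
6–7 s: v starts -20 m/s; Δx = -20·1 + ½·-3·1² = -21.5 m; v ends -23 m/s.
x(7) = 0 + Σ Δx = -144 m.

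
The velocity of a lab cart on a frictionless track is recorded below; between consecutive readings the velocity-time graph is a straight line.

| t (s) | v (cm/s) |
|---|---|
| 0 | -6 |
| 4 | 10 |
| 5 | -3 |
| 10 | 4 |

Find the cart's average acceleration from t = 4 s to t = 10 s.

-1 cm/s²

Average acceleration = Δv/Δt = (4 − 10)/(10 − 4) = -1 cm/s².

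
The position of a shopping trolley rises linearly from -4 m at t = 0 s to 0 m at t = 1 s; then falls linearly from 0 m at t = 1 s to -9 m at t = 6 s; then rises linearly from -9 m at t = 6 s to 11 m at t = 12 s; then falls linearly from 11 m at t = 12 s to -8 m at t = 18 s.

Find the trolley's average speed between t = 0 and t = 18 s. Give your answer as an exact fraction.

Average speed = (total path length)/(elapsed time); on a piecewise-linear x-t graph the path length is Σ|Δx|.
0–1 s: |Δx| = |0 − -4| = 4 m
1–6 s: |Δx| = |-9 − 0| = 9 m
6–12 s: |Δx| = |11 − -9| = 20 m
12–18 s: |Δx| = |-8 − 11| = 19 m
Total path = 52 m; average speed = 52/18 = 26/9 m/s.

26/9 m/s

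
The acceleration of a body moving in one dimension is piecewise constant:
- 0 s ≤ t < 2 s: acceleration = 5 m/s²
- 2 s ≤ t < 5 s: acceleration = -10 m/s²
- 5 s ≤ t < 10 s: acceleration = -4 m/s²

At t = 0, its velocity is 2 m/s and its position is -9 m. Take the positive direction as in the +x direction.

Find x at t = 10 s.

On each constant-a segment, Δv = aΔt and Δx = v₀Δt + ½aΔt²; chain segment to segment.
0–2 s: v starts 2 m/s; Δx = 2·2 + ½·5·2² = 14 m; v ends 12 m/s.
2–5 s: v starts 12 m/s; Δx = 12·3 + ½·-10·3² = -9 m; v ends -18 m/s.
5–10 s: v starts -18 m/s; Δx = -18·5 + ½·-4·5² = -140 m; v ends -38 m/s.
x(10) = -9 + Σ Δx = -144 m.

-144 m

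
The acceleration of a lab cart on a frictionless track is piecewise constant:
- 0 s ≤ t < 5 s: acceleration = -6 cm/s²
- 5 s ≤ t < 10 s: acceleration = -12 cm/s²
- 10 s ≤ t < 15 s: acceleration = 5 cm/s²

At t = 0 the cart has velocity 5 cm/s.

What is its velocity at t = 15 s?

-60 cm/s

Δv equals the area under the a-t graph; then v = v₀ + Δv.
0–5 s: -6 × 5 = -30 cm/s
5–10 s: -12 × 5 = -60 cm/s
10–15 s: 5 × 5 = 25 cm/s
Δv = -65 cm/s, so v(15) = 5 + (-65) = -60 cm/s.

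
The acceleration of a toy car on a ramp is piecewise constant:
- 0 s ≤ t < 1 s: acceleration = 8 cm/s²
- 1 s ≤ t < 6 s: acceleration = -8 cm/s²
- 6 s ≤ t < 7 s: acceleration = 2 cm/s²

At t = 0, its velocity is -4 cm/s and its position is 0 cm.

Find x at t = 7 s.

On each constant-a segment, Δv = aΔt and Δx = v₀Δt + ½aΔt²; chain segment to segment.
0–1 s: v starts -4 cm/s; Δx = -4·1 + ½·8·1² = 0 cm; v ends 4 cm/s.
1–6 s: v starts 4 cm/s; Δx = 4·5 + ½·-8·5² = -80 cm; v ends -36 cm/s.
6–7 s: v starts -36 cm/s; Δx = -36·1 + ½·2·1² = -35 cm; v ends -34 cm/s.
x(7) = 0 + Σ Δx = -115 cm.

-115 cm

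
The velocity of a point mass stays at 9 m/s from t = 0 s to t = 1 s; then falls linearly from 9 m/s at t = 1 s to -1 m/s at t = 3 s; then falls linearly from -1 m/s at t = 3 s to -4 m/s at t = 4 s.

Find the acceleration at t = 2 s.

-5 m/s²

Acceleration is the slope of the v-t graph on 1–3 s: (-1 − 9)/(3 − 1) = -5 m/s².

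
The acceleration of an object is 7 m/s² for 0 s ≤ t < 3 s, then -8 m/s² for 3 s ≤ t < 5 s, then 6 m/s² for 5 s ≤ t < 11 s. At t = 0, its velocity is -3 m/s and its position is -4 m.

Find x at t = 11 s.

158.5 m

On each constant-a segment, Δv = aΔt and Δx = v₀Δt + ½aΔt²; chain segment to segment.
0–3 s: v starts -3 m/s; Δx = -3·3 + ½·7·3² = 22.5 m; v ends 18 m/s.
3–5 s: v starts 18 m/s; Δx = 18·2 + ½·-8·2² = 20 m; v ends 2 m/s.
5–11 s: v starts 2 m/s; Δx = 2·6 + ½·6·6² = 120 m; v ends 38 m/s.
x(11) = -4 + Σ Δx = 158.5 m.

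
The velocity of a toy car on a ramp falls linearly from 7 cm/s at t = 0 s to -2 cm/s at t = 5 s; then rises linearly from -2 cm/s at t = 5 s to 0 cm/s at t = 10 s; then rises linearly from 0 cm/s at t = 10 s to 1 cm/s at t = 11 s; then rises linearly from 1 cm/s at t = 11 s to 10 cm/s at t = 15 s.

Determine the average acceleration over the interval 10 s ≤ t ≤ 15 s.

2 cm/s²

Average acceleration = Δv/Δt = (10 − 0)/(15 − 10) = 2 cm/s².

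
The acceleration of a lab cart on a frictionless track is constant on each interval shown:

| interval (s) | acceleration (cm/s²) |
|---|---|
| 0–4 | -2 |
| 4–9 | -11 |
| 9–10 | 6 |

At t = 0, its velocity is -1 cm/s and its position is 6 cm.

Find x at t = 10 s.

-257.5 cm

On each constant-a segment, Δv = aΔt and Δx = v₀Δt + ½aΔt²; chain segment to segment.
0–4 s: v starts -1 cm/s; Δx = -1·4 + ½·-2·4² = -20 cm; v ends -9 cm/s.
4–9 s: v starts -9 cm/s; Δx = -9·5 + ½·-11·5² = -182.5 cm; v ends -64 cm/s.
9–10 s: v starts -64 cm/s; Δx = -64·1 + ½·6·1² = -61 cm; v ends -58 cm/s.
x(10) = 6 + Σ Δx = -257.5 cm.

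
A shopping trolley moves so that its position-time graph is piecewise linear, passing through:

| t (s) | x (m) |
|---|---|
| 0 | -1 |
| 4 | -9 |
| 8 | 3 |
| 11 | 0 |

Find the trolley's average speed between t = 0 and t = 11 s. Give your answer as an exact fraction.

23/11 m/s

Average speed = (total path length)/(elapsed time); on a piecewise-linear x-t graph the path length is Σ|Δx|.
0–4 s: |Δx| = |-9 − -1| = 8 m
4–8 s: |Δx| = |3 − -9| = 12 m
8–11 s: |Δx| = |0 − 3| = 3 m
Total path = 23 m; average speed = 23/11 = 23/11 m/s.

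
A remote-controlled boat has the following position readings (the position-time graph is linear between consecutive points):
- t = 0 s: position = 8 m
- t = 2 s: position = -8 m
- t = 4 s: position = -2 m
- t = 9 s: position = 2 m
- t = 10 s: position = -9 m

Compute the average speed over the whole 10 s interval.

3.7 m/s

Average speed = (total path length)/(elapsed time); on a piecewise-linear x-t graph the path length is Σ|Δx|.
0–2 s: |Δx| = |-8 − 8| = 16 m
2–4 s: |Δx| = |-2 − -8| = 6 m
4–9 s: |Δx| = |2 − -2| = 4 m
9–10 s: |Δx| = |-9 − 2| = 11 m
Total path = 37 m; average speed = 37/10 = 3.7 m/s.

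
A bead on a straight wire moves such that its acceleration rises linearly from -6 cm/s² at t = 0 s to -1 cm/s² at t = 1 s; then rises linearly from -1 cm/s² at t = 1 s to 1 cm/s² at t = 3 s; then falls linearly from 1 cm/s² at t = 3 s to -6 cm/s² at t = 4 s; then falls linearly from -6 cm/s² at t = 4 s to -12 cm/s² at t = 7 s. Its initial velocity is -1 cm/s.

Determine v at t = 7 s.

-34 cm/s

Δv equals the area under the a-t graph; then v = v₀ + Δv.
0–1 s: ½(-6 + -1)(1) = -3.5 cm/s
1–3 s: ½(-1 + 1)(2) = 0 cm/s
3–4 s: ½(1 + -6)(1) = -2.5 cm/s
4–7 s: ½(-6 + -12)(3) = -27 cm/s
Δv = -33 cm/s, so v(7) = -1 + (-33) = -34 cm/s.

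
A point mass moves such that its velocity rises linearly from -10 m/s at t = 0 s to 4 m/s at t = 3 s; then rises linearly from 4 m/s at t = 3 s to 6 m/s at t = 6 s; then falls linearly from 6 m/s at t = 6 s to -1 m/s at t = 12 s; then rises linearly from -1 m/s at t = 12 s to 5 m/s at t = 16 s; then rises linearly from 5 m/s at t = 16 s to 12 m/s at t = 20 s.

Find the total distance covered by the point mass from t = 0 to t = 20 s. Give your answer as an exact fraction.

1805/21 m

Total distance travelled is ∫|v| dt — sum the magnitudes of each area piece.
0–3 s: v = 0 at t = 15/7 s; triangle areas 75/7 + 12/7 = 87/7 m
3–6 s: |½(4 + 6)(3)| = 15 m
6–12 s: v = 0 at t = 78/7 s; triangle areas 108/7 + 3/7 = 111/7 m
12–16 s: v = 0 at t = 38/3 s; triangle areas 1/3 + 25/3 = 26/3 m
16–20 s: |½(5 + 12)(4)| = 34 m
Total distance = 1805/21 m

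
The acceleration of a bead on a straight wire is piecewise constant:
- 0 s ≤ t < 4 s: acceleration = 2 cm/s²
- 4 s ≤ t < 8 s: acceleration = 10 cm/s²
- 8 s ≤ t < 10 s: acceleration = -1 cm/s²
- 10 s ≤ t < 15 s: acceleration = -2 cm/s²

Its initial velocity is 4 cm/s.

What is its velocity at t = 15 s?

40 cm/s

Δv equals the area under the a-t graph; then v = v₀ + Δv.
0–4 s: 2 × 4 = 8 cm/s
4–8 s: 10 × 4 = 40 cm/s
8–10 s: -1 × 2 = -2 cm/s
10–15 s: -2 × 5 = -10 cm/s
Δv = 36 cm/s, so v(15) = 4 + (36) = 40 cm/s.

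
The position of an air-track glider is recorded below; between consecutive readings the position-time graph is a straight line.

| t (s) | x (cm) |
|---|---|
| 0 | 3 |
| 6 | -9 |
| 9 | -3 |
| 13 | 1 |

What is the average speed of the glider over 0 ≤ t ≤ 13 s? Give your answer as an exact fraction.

22/13 cm/s

Average speed = (total path length)/(elapsed time); on a piecewise-linear x-t graph the path length is Σ|Δx|.
0–6 s: |Δx| = |-9 − 3| = 12 cm
6–9 s: |Δx| = |-3 − -9| = 6 cm
9–13 s: |Δx| = |1 − -3| = 4 cm
Total path = 22 cm; average speed = 22/13 = 22/13 cm/s.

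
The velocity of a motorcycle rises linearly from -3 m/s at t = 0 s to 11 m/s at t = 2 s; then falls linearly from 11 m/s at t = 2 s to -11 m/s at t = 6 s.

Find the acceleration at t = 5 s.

Acceleration is the slope of the v-t graph on 2–6 s: (-11 − 11)/(6 − 2) = -5.5 m/s².

-5.5 m/s²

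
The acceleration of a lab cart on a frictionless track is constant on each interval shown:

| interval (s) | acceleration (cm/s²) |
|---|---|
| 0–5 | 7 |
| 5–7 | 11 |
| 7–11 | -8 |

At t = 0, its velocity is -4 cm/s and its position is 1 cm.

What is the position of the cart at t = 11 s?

On each constant-a segment, Δv = aΔt and Δx = v₀Δt + ½aΔt²; chain segment to segment.
0–5 s: v starts -4 cm/s; Δx = -4·5 + ½·7·5² = 67.5 cm; v ends 31 cm/s.
5–7 s: v starts 31 cm/s; Δx = 31·2 + ½·11·2² = 84 cm; v ends 53 cm/s.
7–11 s: v starts 53 cm/s; Δx = 53·4 + ½·-8·4² = 148 cm; v ends 21 cm/s.
x(11) = 1 + Σ Δx = 300.5 cm.

300.5 cm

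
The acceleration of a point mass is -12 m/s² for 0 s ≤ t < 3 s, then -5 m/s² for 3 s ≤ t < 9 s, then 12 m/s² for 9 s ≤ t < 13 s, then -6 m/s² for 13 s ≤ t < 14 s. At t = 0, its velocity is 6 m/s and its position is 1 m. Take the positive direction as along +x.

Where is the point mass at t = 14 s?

On each constant-a segment, Δv = aΔt and Δx = v₀Δt + ½aΔt²; chain segment to segment.
0–3 s: v starts 6 m/s; Δx = 6·3 + ½·-12·3² = -36 m; v ends -30 m/s.
3–9 s: v starts -30 m/s; Δx = -30·6 + ½·-5·6² = -270 m; v ends -60 m/s.
9–13 s: v starts -60 m/s; Δx = -60·4 + ½·12·4² = -144 m; v ends -12 m/s.
13–14 s: v starts -12 m/s; Δx = -12·1 + ½·-6·1² = -15 m; v ends -18 m/s.
x(14) = 1 + Σ Δx = -464 m.

-464 m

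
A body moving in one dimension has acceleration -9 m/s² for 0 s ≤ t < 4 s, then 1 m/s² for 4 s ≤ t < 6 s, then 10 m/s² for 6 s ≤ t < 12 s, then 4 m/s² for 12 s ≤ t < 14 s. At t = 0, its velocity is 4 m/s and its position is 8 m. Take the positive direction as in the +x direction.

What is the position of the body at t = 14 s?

-42 m

On each constant-a segment, Δv = aΔt and Δx = v₀Δt + ½aΔt²; chain segment to segment.
0–4 s: v starts 4 m/s; Δx = 4·4 + ½·-9·4² = -56 m; v ends -32 m/s.
4–6 s: v starts -32 m/s; Δx = -32·2 + ½·1·2² = -62 m; v ends -30 m/s.
6–12 s: v starts -30 m/s; Δx = -30·6 + ½·10·6² = 0 m; v ends 30 m/s.
12–14 s: v starts 30 m/s; Δx = 30·2 + ½·4·2² = 68 m; v ends 38 m/s.
x(14) = 8 + Σ Δx = -42 m.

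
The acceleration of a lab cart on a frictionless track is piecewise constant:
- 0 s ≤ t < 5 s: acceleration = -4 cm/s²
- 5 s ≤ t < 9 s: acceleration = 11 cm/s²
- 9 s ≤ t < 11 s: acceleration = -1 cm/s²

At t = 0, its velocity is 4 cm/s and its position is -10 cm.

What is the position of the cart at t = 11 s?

38 cm

On each constant-a segment, Δv = aΔt and Δx = v₀Δt + ½aΔt²; chain segment to segment.
0–5 s: v starts 4 cm/s; Δx = 4·5 + ½·-4·5² = -30 cm; v ends -16 cm/s.
5–9 s: v starts -16 cm/s; Δx = -16·4 + ½·11·4² = 24 cm; v ends 28 cm/s.
9–11 s: v starts 28 cm/s; Δx = 28·2 + ½·-1·2² = 54 cm; v ends 26 cm/s.
x(11) = -10 + Σ Δx = 38 cm.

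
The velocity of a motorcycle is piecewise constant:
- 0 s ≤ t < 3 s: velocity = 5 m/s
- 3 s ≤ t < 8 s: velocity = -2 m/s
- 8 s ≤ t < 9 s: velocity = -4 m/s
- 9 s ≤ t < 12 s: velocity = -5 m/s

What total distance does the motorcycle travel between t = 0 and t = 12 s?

Total distance travelled is ∫|v| dt — sum the magnitudes of each area piece.
0–3 s: |5| × 3 = 15 m
3–8 s: |-2| × 5 = 10 m
8–9 s: |-4| × 1 = 4 m
9–12 s: |-5| × 3 = 15 m
Total distance = 44 m

44 m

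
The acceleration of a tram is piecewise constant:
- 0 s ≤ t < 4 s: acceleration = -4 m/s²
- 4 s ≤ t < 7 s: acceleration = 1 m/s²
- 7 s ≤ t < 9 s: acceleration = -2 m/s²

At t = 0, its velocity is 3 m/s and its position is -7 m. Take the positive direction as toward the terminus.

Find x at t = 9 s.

On each constant-a segment, Δv = aΔt and Δx = v₀Δt + ½aΔt²; chain segment to segment.
0–4 s: v starts 3 m/s; Δx = 3·4 + ½·-4·4² = -20 m; v ends -13 m/s.
4–7 s: v starts -13 m/s; Δx = -13·3 + ½·1·3² = -34.5 m; v ends -10 m/s.
7–9 s: v starts -10 m/s; Δx = -10·2 + ½·-2·2² = -24 m; v ends -14 m/s.
x(9) = -7 + Σ Δx = -85.5 m.

-85.5 m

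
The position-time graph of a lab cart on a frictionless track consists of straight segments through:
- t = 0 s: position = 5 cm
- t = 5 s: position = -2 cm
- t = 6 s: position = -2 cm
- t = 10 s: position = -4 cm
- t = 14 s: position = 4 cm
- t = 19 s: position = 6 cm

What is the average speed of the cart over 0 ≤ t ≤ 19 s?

1 cm/s

Average speed = (total path length)/(elapsed time); on a piecewise-linear x-t graph the path length is Σ|Δx|.
0–5 s: |Δx| = |-2 − 5| = 7 cm
5–6 s: |Δx| = |-2 − -2| = 0 cm
6–10 s: |Δx| = |-4 − -2| = 2 cm
10–14 s: |Δx| = |4 − -4| = 8 cm
14–19 s: |Δx| = |6 − 4| = 2 cm
Total path = 19 cm; average speed = 19/19 = 1 cm/s.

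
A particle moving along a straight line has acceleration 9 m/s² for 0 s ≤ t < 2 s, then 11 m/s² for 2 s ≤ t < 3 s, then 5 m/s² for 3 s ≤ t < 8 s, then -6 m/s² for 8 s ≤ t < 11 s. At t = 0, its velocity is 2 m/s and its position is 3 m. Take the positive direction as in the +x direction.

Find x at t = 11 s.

409 m

On each constant-a segment, Δv = aΔt and Δx = v₀Δt + ½aΔt²; chain segment to segment.
0–2 s: v starts 2 m/s; Δx = 2·2 + ½·9·2² = 22 m; v ends 20 m/s.
2–3 s: v starts 20 m/s; Δx = 20·1 + ½·11·1² = 25.5 m; v ends 31 m/s.
3–8 s: v starts 31 m/s; Δx = 31·5 + ½·5·5² = 217.5 m; v ends 56 m/s.
8–11 s: v starts 56 m/s; Δx = 56·3 + ½·-6·3² = 141 m; v ends 38 m/s.
x(11) = 3 + Σ Δx = 409 m.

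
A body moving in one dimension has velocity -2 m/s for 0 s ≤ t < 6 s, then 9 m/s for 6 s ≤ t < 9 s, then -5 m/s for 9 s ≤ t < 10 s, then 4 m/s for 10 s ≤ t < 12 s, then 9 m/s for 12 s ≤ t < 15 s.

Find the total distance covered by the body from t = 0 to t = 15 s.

79 m

Total distance travelled is ∫|v| dt — sum the magnitudes of each area piece.
0–6 s: |-2| × 6 = 12 m
6–9 s: |9| × 3 = 27 m
9–10 s: |-5| × 1 = 5 m
10–12 s: |4| × 2 = 8 m
12–15 s: |9| × 3 = 27 m
Total distance = 79 m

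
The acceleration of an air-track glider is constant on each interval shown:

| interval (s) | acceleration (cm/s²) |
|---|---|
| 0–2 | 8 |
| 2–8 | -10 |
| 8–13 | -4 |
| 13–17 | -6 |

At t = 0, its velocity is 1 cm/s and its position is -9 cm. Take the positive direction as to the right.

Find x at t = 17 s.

-634 cm

On each constant-a segment, Δv = aΔt and Δx = v₀Δt + ½aΔt²; chain segment to segment.
0–2 s: v starts 1 cm/s; Δx = 1·2 + ½·8·2² = 18 cm; v ends 17 cm/s.
2–8 s: v starts 17 cm/s; Δx = 17·6 + ½·-10·6² = -78 cm; v ends -43 cm/s.
8–13 s: v starts -43 cm/s; Δx = -43·5 + ½·-4·5² = -265 cm; v ends -63 cm/s.
13–17 s: v starts -63 cm/s; Δx = -63·4 + ½·-6·4² = -300 cm; v ends -87 cm/s.
x(17) = -9 + Σ Δx = -634 cm.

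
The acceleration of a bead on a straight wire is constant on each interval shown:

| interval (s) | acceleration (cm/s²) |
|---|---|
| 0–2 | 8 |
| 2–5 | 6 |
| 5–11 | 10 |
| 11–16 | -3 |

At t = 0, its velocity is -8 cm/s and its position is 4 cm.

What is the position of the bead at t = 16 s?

783.5 cm

On each constant-a segment, Δv = aΔt and Δx = v₀Δt + ½aΔt²; chain segment to segment.
0–2 s: v starts -8 cm/s; Δx = -8·2 + ½·8·2² = 0 cm; v ends 8 cm/s.
2–5 s: v starts 8 cm/s; Δx = 8·3 + ½·6·3² = 51 cm; v ends 26 cm/s.
5–11 s: v starts 26 cm/s; Δx = 26·6 + ½·10·6² = 336 cm; v ends 86 cm/s.
11–16 s: v starts 86 cm/s; Δx = 86·5 + ½·-3·5² = 392.5 cm; v ends 71 cm/s.
x(16) = 4 + Σ Δx = 783.5 cm.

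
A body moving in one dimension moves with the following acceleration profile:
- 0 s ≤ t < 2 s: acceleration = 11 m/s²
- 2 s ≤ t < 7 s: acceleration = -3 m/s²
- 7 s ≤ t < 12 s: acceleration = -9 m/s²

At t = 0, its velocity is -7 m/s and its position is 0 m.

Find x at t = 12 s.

On each constant-a segment, Δv = aΔt and Δx = v₀Δt + ½aΔt²; chain segment to segment.
0–2 s: v starts -7 m/s; Δx = -7·2 + ½·11·2² = 8 m; v ends 15 m/s.
2–7 s: v starts 15 m/s; Δx = 15·5 + ½·-3·5² = 37.5 m; v ends 0 m/s.
7–12 s: v starts 0 m/s; Δx = 0·5 + ½·-9·5² = -112.5 m; v ends -45 m/s.
x(12) = 0 + Σ Δx = -67 m.

-67 m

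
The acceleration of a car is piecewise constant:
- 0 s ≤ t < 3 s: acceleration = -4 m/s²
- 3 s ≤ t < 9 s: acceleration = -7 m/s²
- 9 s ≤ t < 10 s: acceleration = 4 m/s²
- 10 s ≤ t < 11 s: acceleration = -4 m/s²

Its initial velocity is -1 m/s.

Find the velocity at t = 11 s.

Δv equals the area under the a-t graph; then v = v₀ + Δv.
0–3 s: -4 × 3 = -12 m/s
3–9 s: -7 × 6 = -42 m/s
9–10 s: 4 × 1 = 4 m/s
10–11 s: -4 × 1 = -4 m/s
Δv = -54 m/s, so v(11) = -1 + (-54) = -55 m/s.

-55 m/s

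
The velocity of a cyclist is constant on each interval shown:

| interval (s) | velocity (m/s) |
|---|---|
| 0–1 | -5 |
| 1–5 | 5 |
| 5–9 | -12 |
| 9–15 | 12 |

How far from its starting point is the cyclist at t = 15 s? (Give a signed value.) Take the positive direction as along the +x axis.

Net displacement equals the area under the velocity-time graph (areas below the axis count negative).
0–1 s: -5 × 1 = -5 m
1–5 s: 5 × 4 = 20 m
5–9 s: -12 × 4 = -48 m
9–15 s: 12 × 6 = 72 m
Net displacement = 39 m

39 m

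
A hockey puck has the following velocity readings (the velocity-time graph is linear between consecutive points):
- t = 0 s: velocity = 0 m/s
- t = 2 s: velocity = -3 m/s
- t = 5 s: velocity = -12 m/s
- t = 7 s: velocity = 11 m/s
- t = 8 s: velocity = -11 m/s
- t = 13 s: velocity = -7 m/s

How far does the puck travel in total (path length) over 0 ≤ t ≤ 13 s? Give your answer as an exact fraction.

Total distance travelled is ∫|v| dt — sum the magnitudes of each area piece.
0–2 s: |½(0 + -3)(2)| = 3 m
2–5 s: |½(-3 + -12)(3)| = 22.5 m
5–7 s: v = 0 at t = 139/23 s; triangle areas 144/23 + 121/23 = 265/23 m
7–8 s: v = 0 at t = 7.5 s; triangle areas 2.75 + 2.75 = 5.5 m
8–13 s: |½(-11 + -7)(5)| = 45 m
Total distance = 2013/23 m

2013/23 m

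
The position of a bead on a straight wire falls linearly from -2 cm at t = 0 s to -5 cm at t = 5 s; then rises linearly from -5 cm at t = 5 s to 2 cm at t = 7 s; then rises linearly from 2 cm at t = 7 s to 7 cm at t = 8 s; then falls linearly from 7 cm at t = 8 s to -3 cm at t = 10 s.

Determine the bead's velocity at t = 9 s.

Velocity is the slope of the x-t graph on 8–10 s: (-3 − 7)/(10 − 8) = -5 cm/s.

-5 cm/s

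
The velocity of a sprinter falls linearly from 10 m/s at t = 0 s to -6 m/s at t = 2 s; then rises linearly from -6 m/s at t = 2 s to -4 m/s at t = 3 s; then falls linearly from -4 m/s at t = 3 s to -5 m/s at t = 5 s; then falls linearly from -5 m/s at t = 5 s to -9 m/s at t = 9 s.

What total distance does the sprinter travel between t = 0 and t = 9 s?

Distance (not displacement) is the total path length: add the absolute areas under v-t.
0–2 s: v = 0 at t = 1.25 s; triangle areas 6.25 + 2.25 = 8.5 m
2–3 s: |½(-6 + -4)(1)| = 5 m
3–5 s: |½(-4 + -5)(2)| = 9 m
5–9 s: |½(-5 + -9)(4)| = 28 m
Total distance = 50.5 m

50.5 m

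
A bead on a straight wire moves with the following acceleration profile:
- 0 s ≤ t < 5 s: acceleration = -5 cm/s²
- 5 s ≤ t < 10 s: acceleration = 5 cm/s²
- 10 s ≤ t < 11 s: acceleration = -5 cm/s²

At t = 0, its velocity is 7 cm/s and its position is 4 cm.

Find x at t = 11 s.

-46.5 cm

On each constant-a segment, Δv = aΔt and Δx = v₀Δt + ½aΔt²; chain segment to segment.
0–5 s: v starts 7 cm/s; Δx = 7·5 + ½·-5·5² = -27.5 cm; v ends -18 cm/s.
5–10 s: v starts -18 cm/s; Δx = -18·5 + ½·5·5² = -27.5 cm; v ends 7 cm/s.
10–11 s: v starts 7 cm/s; Δx = 7·1 + ½·-5·1² = 4.5 cm; v ends 2 cm/s.
x(11) = 4 + Σ Δx = -46.5 cm.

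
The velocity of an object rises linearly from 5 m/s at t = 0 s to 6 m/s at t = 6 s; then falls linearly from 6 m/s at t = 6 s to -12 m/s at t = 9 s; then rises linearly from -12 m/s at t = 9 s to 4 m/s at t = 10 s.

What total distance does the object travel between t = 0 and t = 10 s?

Distance (not displacement) is the total path length: add the absolute areas under v-t.
0–6 s: |½(5 + 6)(6)| = 33 m
6–9 s: v = 0 at t = 7 s; triangle areas 3 + 12 = 15 m
9–10 s: v = 0 at t = 9.75 s; triangle areas 4.5 + 0.5 = 5 m
Total distance = 53 m

53 m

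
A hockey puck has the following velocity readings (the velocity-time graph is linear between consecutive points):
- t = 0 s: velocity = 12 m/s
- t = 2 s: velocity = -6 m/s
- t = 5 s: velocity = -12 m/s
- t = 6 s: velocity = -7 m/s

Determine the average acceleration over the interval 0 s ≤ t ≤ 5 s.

-4.8 m/s²

Average acceleration = Δv/Δt = (-12 − 12)/(5 − 0) = -4.8 m/s².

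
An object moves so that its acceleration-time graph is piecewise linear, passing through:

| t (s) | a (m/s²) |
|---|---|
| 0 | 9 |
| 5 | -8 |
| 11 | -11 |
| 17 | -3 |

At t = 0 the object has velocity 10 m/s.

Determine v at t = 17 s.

Δv equals the area under the a-t graph; then v = v₀ + Δv.
0–5 s: ½(9 + -8)(5) = 2.5 m/s
5–11 s: ½(-8 + -11)(6) = -57 m/s
11–17 s: ½(-11 + -3)(6) = -42 m/s
Δv = -96.5 m/s, so v(17) = 10 + (-96.5) = -86.5 m/s.

-86.5 m/s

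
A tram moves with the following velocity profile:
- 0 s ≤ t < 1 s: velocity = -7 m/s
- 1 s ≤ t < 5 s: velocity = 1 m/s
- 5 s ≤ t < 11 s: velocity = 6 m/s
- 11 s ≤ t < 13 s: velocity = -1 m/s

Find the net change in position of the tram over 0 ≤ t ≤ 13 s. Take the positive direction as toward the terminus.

31 m

Net displacement equals the area under the velocity-time graph (areas below the axis count negative).
0–1 s: -7 × 1 = -7 m
1–5 s: 1 × 4 = 4 m
5–11 s: 6 × 6 = 36 m
11–13 s: -1 × 2 = -2 m
Net displacement = 31 m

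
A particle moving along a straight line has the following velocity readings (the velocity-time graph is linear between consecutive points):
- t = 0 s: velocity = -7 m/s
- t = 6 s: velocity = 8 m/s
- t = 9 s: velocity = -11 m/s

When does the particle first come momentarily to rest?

v changes sign on 0–6 s (from -7 to 8); the graph is linear there, so v = 0 at t = 0 + (7)·(6 − 0)/(8 − -7) = 2.8 s.

t = 2.8 s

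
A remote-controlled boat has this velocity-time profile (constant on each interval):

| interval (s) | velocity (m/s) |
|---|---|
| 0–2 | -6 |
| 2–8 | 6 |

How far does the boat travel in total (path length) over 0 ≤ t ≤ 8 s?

Distance (not displacement) is the total path length: add the absolute areas under v-t.
0–2 s: |-6| × 2 = 12 m
2–8 s: |6| × 6 = 36 m
Total distance = 48 m

48 m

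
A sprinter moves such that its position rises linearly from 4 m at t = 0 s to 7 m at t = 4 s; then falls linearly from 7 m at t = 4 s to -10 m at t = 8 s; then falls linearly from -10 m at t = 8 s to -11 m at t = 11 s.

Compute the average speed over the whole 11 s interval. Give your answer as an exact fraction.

21/11 m/s

Average speed = (total path length)/(elapsed time); on a piecewise-linear x-t graph the path length is Σ|Δx|.
0–4 s: |Δx| = |7 − 4| = 3 m
4–8 s: |Δx| = |-10 − 7| = 17 m
8–11 s: |Δx| = |-11 − -10| = 1 m
Total path = 21 m; average speed = 21/11 = 21/11 m/s.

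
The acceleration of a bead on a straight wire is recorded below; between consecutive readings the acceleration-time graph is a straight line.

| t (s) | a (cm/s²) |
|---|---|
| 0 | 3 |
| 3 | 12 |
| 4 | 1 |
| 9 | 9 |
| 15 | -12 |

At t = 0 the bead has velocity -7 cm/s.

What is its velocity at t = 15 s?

Δv equals the area under the a-t graph; then v = v₀ + Δv.
0–3 s: ½(3 + 12)(3) = 22.5 cm/s
3–4 s: ½(12 + 1)(1) = 6.5 cm/s
4–9 s: ½(1 + 9)(5) = 25 cm/s
9–15 s: ½(9 + -12)(6) = -9 cm/s
Δv = 45 cm/s, so v(15) = -7 + (45) = 38 cm/s.

38 cm/s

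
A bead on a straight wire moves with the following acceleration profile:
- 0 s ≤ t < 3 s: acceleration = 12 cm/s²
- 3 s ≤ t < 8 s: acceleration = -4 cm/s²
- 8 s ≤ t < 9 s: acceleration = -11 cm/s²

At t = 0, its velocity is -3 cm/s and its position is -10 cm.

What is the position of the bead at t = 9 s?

On each constant-a segment, Δv = aΔt and Δx = v₀Δt + ½aΔt²; chain segment to segment.
0–3 s: v starts -3 cm/s; Δx = -3·3 + ½·12·3² = 45 cm; v ends 33 cm/s.
3–8 s: v starts 33 cm/s; Δx = 33·5 + ½·-4·5² = 115 cm; v ends 13 cm/s.
8–9 s: v starts 13 cm/s; Δx = 13·1 + ½·-11·1² = 7.5 cm; v ends 2 cm/s.
x(9) = -10 + Σ Δx = 157.5 cm.

157.5 cm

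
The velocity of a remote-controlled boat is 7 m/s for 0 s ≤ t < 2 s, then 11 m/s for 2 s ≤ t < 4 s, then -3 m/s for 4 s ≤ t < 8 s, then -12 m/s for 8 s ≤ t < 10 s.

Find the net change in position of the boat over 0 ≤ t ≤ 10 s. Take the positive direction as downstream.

0 m

Net displacement equals the area under the velocity-time graph (areas below the axis count negative).
0–2 s: 7 × 2 = 14 m
2–4 s: 11 × 2 = 22 m
4–8 s: -3 × 4 = -12 m
8–10 s: -12 × 2 = -24 m
Net displacement = 0 m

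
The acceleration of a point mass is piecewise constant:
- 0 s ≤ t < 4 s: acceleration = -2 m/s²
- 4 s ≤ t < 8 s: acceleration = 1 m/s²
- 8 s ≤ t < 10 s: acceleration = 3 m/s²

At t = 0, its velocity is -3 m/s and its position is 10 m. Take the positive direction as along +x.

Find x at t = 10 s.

-62 m

On each constant-a segment, Δv = aΔt and Δx = v₀Δt + ½aΔt²; chain segment to segment.
0–4 s: v starts -3 m/s; Δx = -3·4 + ½·-2·4² = -28 m; v ends -11 m/s.
4–8 s: v starts -11 m/s; Δx = -11·4 + ½·1·4² = -36 m; v ends -7 m/s.
8–10 s: v starts -7 m/s; Δx = -7·2 + ½·3·2² = -8 m; v ends -1 m/s.
x(10) = 10 + Σ Δx = -62 m.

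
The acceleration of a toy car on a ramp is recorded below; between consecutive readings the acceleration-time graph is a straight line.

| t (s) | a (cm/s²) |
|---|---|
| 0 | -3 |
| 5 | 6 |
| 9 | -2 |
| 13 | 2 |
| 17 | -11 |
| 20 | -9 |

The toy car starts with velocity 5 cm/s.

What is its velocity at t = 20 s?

-27.5 cm/s

Δv equals the area under the a-t graph; then v = v₀ + Δv.
0–5 s: ½(-3 + 6)(5) = 7.5 cm/s
5–9 s: ½(6 + -2)(4) = 8 cm/s
9–13 s: ½(-2 + 2)(4) = 0 cm/s
13–17 s: ½(2 + -11)(4) = -18 cm/s
17–20 s: ½(-11 + -9)(3) = -30 cm/s
Δv = -32.5 cm/s, so v(20) = 5 + (-32.5) = -27.5 cm/s.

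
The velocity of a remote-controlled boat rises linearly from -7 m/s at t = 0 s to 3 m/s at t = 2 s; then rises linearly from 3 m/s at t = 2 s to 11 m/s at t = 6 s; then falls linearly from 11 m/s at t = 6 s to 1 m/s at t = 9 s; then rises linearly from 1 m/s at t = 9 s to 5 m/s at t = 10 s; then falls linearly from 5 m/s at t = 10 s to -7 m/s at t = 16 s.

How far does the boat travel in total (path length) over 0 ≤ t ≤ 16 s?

Total distance travelled is ∫|v| dt — sum the magnitudes of each area piece.
0–2 s: v = 0 at t = 1.4 s; triangle areas 4.9 + 0.9 = 5.8 m
2–6 s: |½(3 + 11)(4)| = 28 m
6–9 s: |½(11 + 1)(3)| = 18 m
9–10 s: |½(1 + 5)(1)| = 3 m
10–16 s: v = 0 at t = 12.5 s; triangle areas 6.25 + 12.25 = 18.5 m
Total distance = 73.3 m

73.3 m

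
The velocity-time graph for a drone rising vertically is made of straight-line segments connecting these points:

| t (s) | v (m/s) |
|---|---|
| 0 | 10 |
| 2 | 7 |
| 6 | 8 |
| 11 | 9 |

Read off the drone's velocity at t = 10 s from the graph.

8.8 m/s

On 6–11 s the graph is linear from 8 to 9 m/s: v(10) = 8 + (9 − 8)·(10 − 6)/(11 − 6) = 8.8 m/s.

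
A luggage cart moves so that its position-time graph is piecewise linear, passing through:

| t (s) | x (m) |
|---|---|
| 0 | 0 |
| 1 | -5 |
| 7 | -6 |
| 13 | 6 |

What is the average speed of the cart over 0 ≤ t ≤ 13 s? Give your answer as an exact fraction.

18/13 m/s

Average speed = (total path length)/(elapsed time); on a piecewise-linear x-t graph the path length is Σ|Δx|.
0–1 s: |Δx| = |-5 − 0| = 5 m
1–7 s: |Δx| = |-6 − -5| = 1 m
7–13 s: |Δx| = |6 − -6| = 12 m
Total path = 18 m; average speed = 18/13 = 18/13 m/s.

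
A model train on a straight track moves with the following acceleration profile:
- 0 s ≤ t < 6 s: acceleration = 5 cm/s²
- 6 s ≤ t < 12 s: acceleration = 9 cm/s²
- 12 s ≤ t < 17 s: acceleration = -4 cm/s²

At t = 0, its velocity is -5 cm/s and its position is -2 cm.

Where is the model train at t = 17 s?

On each constant-a segment, Δv = aΔt and Δx = v₀Δt + ½aΔt²; chain segment to segment.
0–6 s: v starts -5 cm/s; Δx = -5·6 + ½·5·6² = 60 cm; v ends 25 cm/s.
6–12 s: v starts 25 cm/s; Δx = 25·6 + ½·9·6² = 312 cm; v ends 79 cm/s.
12–17 s: v starts 79 cm/s; Δx = 79·5 + ½·-4·5² = 345 cm; v ends 59 cm/s.
x(17) = -2 + Σ Δx = 715 cm.

715 cm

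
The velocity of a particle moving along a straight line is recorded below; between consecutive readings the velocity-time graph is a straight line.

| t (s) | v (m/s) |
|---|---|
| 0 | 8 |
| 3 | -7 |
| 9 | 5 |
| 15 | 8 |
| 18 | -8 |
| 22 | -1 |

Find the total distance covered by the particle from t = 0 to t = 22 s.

Distance (not displacement) is the total path length: add the absolute areas under v-t.
0–3 s: v = 0 at t = 1.6 s; triangle areas 6.4 + 4.9 = 11.3 m
3–9 s: v = 0 at t = 6.5 s; triangle areas 12.25 + 6.25 = 18.5 m
9–15 s: |½(5 + 8)(6)| = 39 m
15–18 s: v = 0 at t = 16.5 s; triangle areas 6 + 6 = 12 m
18–22 s: |½(-8 + -1)(4)| = 18 m
Total distance = 98.8 m

98.8 m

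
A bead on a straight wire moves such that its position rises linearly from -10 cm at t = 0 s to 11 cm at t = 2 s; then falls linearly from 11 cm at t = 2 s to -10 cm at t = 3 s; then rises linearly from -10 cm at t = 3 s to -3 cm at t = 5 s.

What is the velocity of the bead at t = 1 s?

Velocity is the slope of the x-t graph on 0–2 s: (11 − -10)/(2 − 0) = 10.5 cm/s.

10.5 cm/s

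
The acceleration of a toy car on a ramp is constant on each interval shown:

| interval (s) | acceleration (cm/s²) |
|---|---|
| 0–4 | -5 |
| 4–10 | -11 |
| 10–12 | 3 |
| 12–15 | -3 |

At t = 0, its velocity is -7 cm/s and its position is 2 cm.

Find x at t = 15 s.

On each constant-a segment, Δv = aΔt and Δx = v₀Δt + ½aΔt²; chain segment to segment.
0–4 s: v starts -7 cm/s; Δx = -7·4 + ½·-5·4² = -68 cm; v ends -27 cm/s.
4–10 s: v starts -27 cm/s; Δx = -27·6 + ½·-11·6² = -360 cm; v ends -93 cm/s.
10–12 s: v starts -93 cm/s; Δx = -93·2 + ½·3·2² = -180 cm; v ends -87 cm/s.
12–15 s: v starts -87 cm/s; Δx = -87·3 + ½·-3·3² = -274.5 cm; v ends -96 cm/s.
x(15) = 2 + Σ Δx = -880.5 cm.

-880.5 cm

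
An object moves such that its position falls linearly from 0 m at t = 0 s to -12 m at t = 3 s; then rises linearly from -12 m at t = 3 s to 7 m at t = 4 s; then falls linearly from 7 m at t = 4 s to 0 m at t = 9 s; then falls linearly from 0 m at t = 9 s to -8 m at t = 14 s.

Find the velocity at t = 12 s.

-1.6 m/s

Velocity is the slope of the x-t graph on 9–14 s: (-8 − 0)/(14 − 9) = -1.6 m/s.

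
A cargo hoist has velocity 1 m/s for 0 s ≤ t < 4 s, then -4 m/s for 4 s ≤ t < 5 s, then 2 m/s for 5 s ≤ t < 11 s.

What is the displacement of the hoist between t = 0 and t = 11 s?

12 m

Displacement is the signed area under the v-t curve.
0–4 s: 1 × 4 = 4 m
4–5 s: -4 × 1 = -4 m
5–11 s: 2 × 6 = 12 m
Net displacement = 12 m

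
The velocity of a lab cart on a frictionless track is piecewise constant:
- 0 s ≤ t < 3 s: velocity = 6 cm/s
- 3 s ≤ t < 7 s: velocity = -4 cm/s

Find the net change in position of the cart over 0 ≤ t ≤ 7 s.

2 cm

Net displacement equals the area under the velocity-time graph (areas below the axis count negative).
0–3 s: 6 × 3 = 18 cm
3–7 s: -4 × 4 = -16 cm
Net displacement = 2 cm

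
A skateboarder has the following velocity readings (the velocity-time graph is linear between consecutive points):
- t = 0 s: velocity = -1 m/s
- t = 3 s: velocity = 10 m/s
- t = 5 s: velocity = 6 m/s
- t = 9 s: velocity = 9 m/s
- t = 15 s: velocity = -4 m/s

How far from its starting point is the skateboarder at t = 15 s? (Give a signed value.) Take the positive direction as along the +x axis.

74.5 m

Net displacement equals the area under the velocity-time graph (areas below the axis count negative).
0–3 s: ½(-1 + 10)(3) = 13.5 m
3–5 s: ½(10 + 6)(2) = 16 m
5–9 s: ½(6 + 9)(4) = 30 m
9–15 s: ½(9 + -4)(6) = 15 m
Net displacement = 74.5 m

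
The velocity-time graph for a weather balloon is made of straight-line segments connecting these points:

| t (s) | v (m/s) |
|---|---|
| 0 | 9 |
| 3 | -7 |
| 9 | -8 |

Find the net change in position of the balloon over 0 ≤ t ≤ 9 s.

Net displacement equals the area under the velocity-time graph (areas below the axis count negative).
0–3 s: ½(9 + -7)(3) = 3 m
3–9 s: ½(-7 + -8)(6) = -45 m
Net displacement = -42 m

-42 m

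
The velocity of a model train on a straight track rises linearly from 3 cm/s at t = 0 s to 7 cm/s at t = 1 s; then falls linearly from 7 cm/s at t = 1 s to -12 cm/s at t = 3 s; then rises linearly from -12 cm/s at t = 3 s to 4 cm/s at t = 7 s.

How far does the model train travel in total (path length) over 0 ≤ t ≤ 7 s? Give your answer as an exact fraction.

Distance (not displacement) is the total path length: add the absolute areas under v-t.
0–1 s: |½(3 + 7)(1)| = 5 cm
1–3 s: v = 0 at t = 33/19 s; triangle areas 49/19 + 144/19 = 193/19 cm
3–7 s: v = 0 at t = 6 s; triangle areas 18 + 2 = 20 cm
Total distance = 668/19 cm

668/19 cm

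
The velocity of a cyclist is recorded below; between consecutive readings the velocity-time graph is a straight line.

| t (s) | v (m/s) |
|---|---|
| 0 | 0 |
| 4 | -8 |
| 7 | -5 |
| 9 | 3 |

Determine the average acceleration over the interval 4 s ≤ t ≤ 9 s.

2.2 m/s²

Average acceleration = Δv/Δt = (3 − -8)/(9 − 4) = 2.2 m/s².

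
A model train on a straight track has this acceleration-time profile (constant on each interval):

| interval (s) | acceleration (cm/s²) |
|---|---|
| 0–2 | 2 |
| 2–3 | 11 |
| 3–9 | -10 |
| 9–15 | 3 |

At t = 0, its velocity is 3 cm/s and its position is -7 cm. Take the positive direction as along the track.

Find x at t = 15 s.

On each constant-a segment, Δv = aΔt and Δx = v₀Δt + ½aΔt²; chain segment to segment.
0–2 s: v starts 3 cm/s; Δx = 3·2 + ½·2·2² = 10 cm; v ends 7 cm/s.
2–3 s: v starts 7 cm/s; Δx = 7·1 + ½·11·1² = 12.5 cm; v ends 18 cm/s.
3–9 s: v starts 18 cm/s; Δx = 18·6 + ½·-10·6² = -72 cm; v ends -42 cm/s.
9–15 s: v starts -42 cm/s; Δx = -42·6 + ½·3·6² = -198 cm; v ends -24 cm/s.
x(15) = -7 + Σ Δx = -254.5 cm.

-254.5 cm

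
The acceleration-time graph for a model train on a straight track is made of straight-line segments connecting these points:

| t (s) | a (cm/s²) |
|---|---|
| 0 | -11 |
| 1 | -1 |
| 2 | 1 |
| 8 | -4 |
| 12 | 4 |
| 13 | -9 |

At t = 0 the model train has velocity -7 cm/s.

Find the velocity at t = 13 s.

-24.5 cm/s

Δv equals the area under the a-t graph; then v = v₀ + Δv.
0–1 s: ½(-11 + -1)(1) = -6 cm/s
1–2 s: ½(-1 + 1)(1) = 0 cm/s
2–8 s: ½(1 + -4)(6) = -9 cm/s
8–12 s: ½(-4 + 4)(4) = 0 cm/s
12–13 s: ½(4 + -9)(1) = -2.5 cm/s
Δv = -17.5 cm/s, so v(13) = -7 + (-17.5) = -24.5 cm/s.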